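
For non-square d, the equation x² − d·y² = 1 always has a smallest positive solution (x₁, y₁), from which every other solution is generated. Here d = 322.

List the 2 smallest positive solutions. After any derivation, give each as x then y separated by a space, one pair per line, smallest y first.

[17; 1,16,1,34] for √322; ℓ=4 ⇒ convergent index 3
k=0  a_k=17  p_k/q_k = 17/1
k=1  a_k=1  p_k/q_k = 18/1
k=2  a_k=16  p_k/q_k = 305/17
k=3  a_k=1  p_k/q_k = 323/18
fundamental: x₁=323, y₁=18  (since 104329 − 322·324 = 1)
k=2:  x_2 = 323·323+322·18·18 = 208657,  y_2 = 323·18+18·323 = 11628

323 18
208657 11628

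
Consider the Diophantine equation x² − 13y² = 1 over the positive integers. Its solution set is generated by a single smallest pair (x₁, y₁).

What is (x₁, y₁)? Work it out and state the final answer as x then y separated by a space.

√13 = [3; 1,1,1,1,6, …], period ℓ=5 (odd) → k=9
k=0  a_k=3  p_k/q_k = 3/1
…
k=4  a_k=1  p_k/q_k = 18/5
…
k=8  a_k=1  p_k/q_k = 393/109
k=9  a_k=1  p_k/q_k = 649/180
fundamental: x₁=649, y₁=180  (since 421201 − 13·32400 = 1)

649 180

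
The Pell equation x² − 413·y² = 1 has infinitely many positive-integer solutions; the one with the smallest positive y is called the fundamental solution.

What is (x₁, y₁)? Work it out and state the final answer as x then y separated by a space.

√413 → a₀=20, period (3,9,1,4,1,9,3,40); ℓ=8 even so k=7
i=0: a=20 ⇒ p=20, q=1
i=1: a=3 ⇒ p=61, q=3
…
i=3: a=1 ⇒ p=630, q=31
i=4: a=4 ⇒ p=3089, q=152
…
i=6: a=9 ⇒ p=36560, q=1799
i=7: a=3 ⇒ p=113399, q=5580
(x₁, y₁) = (113399, 5580);  113399² − 413·5580² = 1 ✓

113399 5580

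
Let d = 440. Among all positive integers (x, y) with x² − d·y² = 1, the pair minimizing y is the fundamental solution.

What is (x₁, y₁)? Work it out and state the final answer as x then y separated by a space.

d=440: √d = [20; 1,40] (ℓ=2, even), read p_1/q_1
a_0=20:  p_0=20·1+0=20,  q_0=20·0+1=1
a_1=1:  p_1=1·20+1=21,  q_1=1·1+0=1
(x₁, y₁) = (21, 1);  21² − 440·1² = 1 ✓

21 1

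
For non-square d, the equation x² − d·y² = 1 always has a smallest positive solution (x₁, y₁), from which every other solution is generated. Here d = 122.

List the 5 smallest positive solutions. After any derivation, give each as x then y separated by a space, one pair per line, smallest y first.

√122 → a₀=11, period (22); ℓ=1 odd so k=1
k=0  a_k=11  p_k/q_k = 11/1
k=1  a_k=22  p_k/q_k = 243/22
→ (243, 22).  Check: 243²=59049, 122·22²=59048, difference 1.
(243+22√122)^2 = 118097 + 10692√122
(243+22√122)^3 = 57394899 + 5196290√122
(243+22√122)^4 = 27893802817 + 2525386248√122
(243+22√122)^5 = 13556330774163 + 1227332520238√122

243 22
118097 10692
57394899 5196290
27893802817 2525386248
13556330774163 1227332520238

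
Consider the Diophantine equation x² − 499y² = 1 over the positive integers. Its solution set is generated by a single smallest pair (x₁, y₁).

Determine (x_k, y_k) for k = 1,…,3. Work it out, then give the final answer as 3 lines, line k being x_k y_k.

4490 201
40320199 1804980
362075382530 16208720199

d=499: √d = [22; 2,1,21,1,2,44] (ℓ=6, even), read p_5/q_5
step 0: (22, 1)  from 22·(1,0) + (0,1)
step 1: (45, 2)  from 2·(22,1) + (1,0)
step 2: (67, 3)  from 1·(45,2) + (22,1)
step 3: (1452, 65)  from 21·(67,3) + (45,2)
step 4: (1519, 68)  from 1·(1452,65) + (67,3)
step 5: (4490, 201)  from 2·(1519,68) + (1452,65)
fundamental: x₁=4490, y₁=201  (since 20160100 − 499·40401 = 1)
(4490+201√499)^2 = 40320199 + 1804980√499
(4490+201√499)^3 = 362075382530 + 16208720199√499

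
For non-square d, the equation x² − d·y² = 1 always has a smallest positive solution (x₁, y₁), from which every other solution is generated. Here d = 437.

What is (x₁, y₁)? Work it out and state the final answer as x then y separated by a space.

d=437: √d = [20; 1,9,2,9,1,40] (ℓ=6, even), read p_5/q_5
i=0: a=20 ⇒ p=20, q=1
i=1: a=1 ⇒ p=21, q=1
i=2: a=9 ⇒ p=209, q=10
i=3: a=2 ⇒ p=439, q=21
i=4: a=9 ⇒ p=4160, q=199
i=5: a=1 ⇒ p=4599, q=220
→ (4599, 220).  Check: 4599²=21150801, 437·220²=21150800, difference 1.

4599 220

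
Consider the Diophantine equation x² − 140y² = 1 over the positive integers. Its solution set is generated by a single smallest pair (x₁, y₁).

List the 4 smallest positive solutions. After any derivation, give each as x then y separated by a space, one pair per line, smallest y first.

d=140: √d = [11; 1,4,1,22] (ℓ=4, even), read p_3/q_3
k=0  a_k=11  p_k/q_k = 11/1
k=1  a_k=1  p_k/q_k = 12/1
k=2  a_k=4  p_k/q_k = 59/5
k=3  a_k=1  p_k/q_k = 71/6
→ (71, 6).  Check: 71²=5041, 140·6²=5040, difference 1.
k=2:  x_2 = 71·71+140·6·6 = 10081,  y_2 = 71·6+6·71 = 852
k=3:  x_3 = 71·10081+140·6·852 = 1431431,  y_3 = 71·852+6·10081 = 120978
k=4:  x_4 = 71·1431431+140·6·120978 = 203253121,  y_4 = 71·120978+6·1431431 = 17178024

71 6
10081 852
1431431 120978
203253121 17178024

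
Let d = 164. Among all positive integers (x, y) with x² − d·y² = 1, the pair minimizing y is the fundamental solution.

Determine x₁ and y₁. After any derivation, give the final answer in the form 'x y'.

2049 160

d=164: √d = [12; 1,4,6,4,1,24] (ℓ=6, even), read p_5/q_5
k=0  a_k=12  p_k/q_k = 12/1
k=1  a_k=1  p_k/q_k = 13/1
k=2  a_k=4  p_k/q_k = 64/5
k=3  a_k=6  p_k/q_k = 397/31
k=4  a_k=4  p_k/q_k = 1652/129
k=5  a_k=1  p_k/q_k = 2049/160
(x₁, y₁) = (2049, 160);  2049² − 164·160² = 1 ✓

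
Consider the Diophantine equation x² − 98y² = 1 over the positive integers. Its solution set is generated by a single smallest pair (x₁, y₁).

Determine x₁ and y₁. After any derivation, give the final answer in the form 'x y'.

99 10

√98 = [9; 1,8,1,18, …], period ℓ=4 (even) → k=3
i=0: a=9 ⇒ p=9, q=1
i=1: a=1 ⇒ p=10, q=1
i=2: a=8 ⇒ p=89, q=9
i=3: a=1 ⇒ p=99, q=10
fundamental: x₁=99, y₁=10  (since 9801 − 98·100 = 1)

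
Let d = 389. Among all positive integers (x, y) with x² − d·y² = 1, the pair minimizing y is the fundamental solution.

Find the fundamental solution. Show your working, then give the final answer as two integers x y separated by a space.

d=389: √d = [19; 1,2,1,1,1,1,2,1,38] (ℓ=9, odd), read p_17/q_17
a_0=19:  p_0=19·1+0=19,  q_0=19·0+1=1
…
a_2=2:  p_2=2·20+19=59,  q_2=2·1+1=3
…
a_4=1:  p_4=1·79+59=138,  q_4=1·4+3=7
…
a_8=1:  p_8=1·927+355=1282,  q_8=1·47+18=65
a_9=38:  p_9=38·1282+927=49643,  q_9=38·65+47=2517
a_10=1:  p_10=1·49643+1282=50925,  q_10=1·2517+65=2582
a_11=2:  p_11=2·50925+49643=151493,  q_11=2·2582+2517=7681
…
a_14=1:  p_14=1·353911+202418=556329,  q_14=1·17944+10263=28207
a_15=1:  p_15=1·556329+353911=910240,  q_15=1·28207+17944=46151
a_16=2:  p_16=2·910240+556329=2376809,  q_16=2·46151+28207=120509
a_17=1:  p_17=1·2376809+910240=3287049,  q_17=1·120509+46151=166660
→ (3287049, 166660).  Check: 3287049²=10804691128401, 389·166660²=10804691128400, difference 1.

3287049 166660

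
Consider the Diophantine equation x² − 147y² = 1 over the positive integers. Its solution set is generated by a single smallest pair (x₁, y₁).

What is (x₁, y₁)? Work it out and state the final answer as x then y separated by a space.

97 8

[12; 8,24] for √147; ℓ=2 ⇒ convergent index 1
k=0  a_k=12  p_k/q_k = 12/1
k=1  a_k=8  p_k/q_k = 97/8
(x₁, y₁) = (97, 8);  97² − 147·8² = 1 ✓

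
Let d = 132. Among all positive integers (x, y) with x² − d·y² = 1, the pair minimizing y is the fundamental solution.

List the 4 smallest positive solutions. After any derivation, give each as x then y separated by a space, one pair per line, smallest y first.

23 2
1057 92
48599 4230
2234497 194488

[11; 2,22] for √132; ℓ=2 ⇒ convergent index 1
step 0: (11, 1)  from 11·(1,0) + (0,1)
step 1: (23, 2)  from 2·(11,1) + (1,0)
→ (23, 2).  Check: 23²=529, 132·2²=528, difference 1.
n=2: (23,2)∘(23,2) = (23·23+132·2·2, 23·2+2·23) = (1057,92)
n=3: (1057,92)∘(23,2) = (23·1057+132·2·92, 23·92+2·1057) = (48599,4230)
n=4: (48599,4230)∘(23,2) = (23·48599+132·2·4230, 23·4230+2·48599) = (2234497,194488)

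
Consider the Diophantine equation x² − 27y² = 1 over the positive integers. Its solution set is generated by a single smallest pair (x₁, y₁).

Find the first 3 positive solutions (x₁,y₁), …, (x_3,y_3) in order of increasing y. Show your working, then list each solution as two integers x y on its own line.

√27 = [5; 5,10, …], period ℓ=2 (even) → k=1
i=0: a=5 ⇒ p=5, q=1
i=1: a=5 ⇒ p=26, q=5
→ (26, 5).  Check: 26²=676, 27·5²=675, difference 1.
(26+5√27)^2 = 1351 + 260√27
(26+5√27)^3 = 70226 + 13515√27

26 5
1351 260
70226 13515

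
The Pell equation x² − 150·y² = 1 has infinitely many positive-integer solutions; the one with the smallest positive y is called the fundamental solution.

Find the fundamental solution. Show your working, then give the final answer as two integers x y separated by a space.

d=150: √d = [12; 4,24] (ℓ=2, even), read p_1/q_1
a_0=12:  p_0=12·1+0=12,  q_0=12·0+1=1
a_1=4:  p_1=4·12+1=49,  q_1=4·1+0=4
(x₁, y₁) = (49, 4);  49² − 150·4² = 1 ✓

49 4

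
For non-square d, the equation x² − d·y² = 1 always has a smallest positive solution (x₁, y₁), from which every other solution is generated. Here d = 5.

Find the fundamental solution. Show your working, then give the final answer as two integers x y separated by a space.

9 4

√5 → a₀=2, period (4); ℓ=1 odd so k=1
a_0=2:  p_0=2·1+0=2,  q_0=2·0+1=1
a_1=4:  p_1=4·2+1=9,  q_1=4·1+0=4
fundamental: x₁=9, y₁=4  (since 81 − 5·16 = 1)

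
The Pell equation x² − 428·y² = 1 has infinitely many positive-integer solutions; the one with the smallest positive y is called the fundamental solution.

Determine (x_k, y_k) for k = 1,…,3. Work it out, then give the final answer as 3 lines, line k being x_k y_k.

√428 → a₀=20, period (1,2,4,1,5,10,5,1,4,2,1,40); ℓ=12 even so k=11
a_0=20:  p_0=20·1+0=20,  q_0=20·0+1=1
a_1=1:  p_1=1·20+1=21,  q_1=1·1+0=1
…
a_5=5:  p_5=5·331+269=1924,  q_5=5·16+13=93
a_6=10:  p_6=10·1924+331=19571,  q_6=10·93+16=946
…
a_10=2:  p_10=2·577179+119350=1273708,  q_10=2·27899+5769=61567
a_11=1:  p_11=1·1273708+577179=1850887,  q_11=1·61567+27899=89466
fundamental: x₁=1850887, y₁=89466  (since 3425782686769 − 428·8004165156 = 1)
(1850887+89466√428)^2 = 6851565373537 + 331182912684√428
(1850887+89466√428)^3 = 25362946559057703751 + 1225964295417811950√428

1850887 89466
6851565373537 331182912684
25362946559057703751 1225964295417811950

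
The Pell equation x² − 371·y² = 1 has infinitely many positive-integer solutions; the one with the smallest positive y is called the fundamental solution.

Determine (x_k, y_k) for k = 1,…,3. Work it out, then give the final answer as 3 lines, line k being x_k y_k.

1695 88
5746049 298320
19479104415 1011304712

√371 = [19; 3,1,4,1,3,38, …], period ℓ=6 (even) → k=5
a_0=19:  p_0=19·1+0=19,  q_0=19·0+1=1
a_1=3:  p_1=3·19+1=58,  q_1=3·1+0=3
a_2=1:  p_2=1·58+19=77,  q_2=1·3+1=4
a_3=4:  p_3=4·77+58=366,  q_3=4·4+3=19
a_4=1:  p_4=1·366+77=443,  q_4=1·19+4=23
a_5=3:  p_5=3·443+366=1695,  q_5=3·23+19=88
→ (1695, 88).  Check: 1695²=2873025, 371·88²=2873024, difference 1.
(x_2, y_2) = (1695·1695 + 371·88·88, 1695·88 + 88·1695) = (5746049, 298320)
(x_3, y_3) = (1695·5746049 + 371·88·298320, 1695·298320 + 88·5746049) = (19479104415, 1011304712)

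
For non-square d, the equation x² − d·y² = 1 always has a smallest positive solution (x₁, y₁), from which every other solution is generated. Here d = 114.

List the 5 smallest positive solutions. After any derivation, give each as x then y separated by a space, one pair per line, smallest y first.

√114 → a₀=10, period (1,2,10,2,1,20); ℓ=6 even so k=5
step 0: (10, 1)  from 10·(1,0) + (0,1)
…
step 3: (331, 31)  from 10·(32,3) + (11,1)
step 4: (694, 65)  from 2·(331,31) + (32,3)
step 5: (1025, 96)  from 1·(694,65) + (331,31)
fundamental: x₁=1025, y₁=96  (since 1050625 − 114·9216 = 1)
n=2: (1025,96)∘(1025,96) = (1025·1025+114·96·96, 1025·96+96·1025) = (2101249,196800)
n=3: (2101249,196800)∘(1025,96) = (1025·2101249+114·96·196800, 1025·196800+96·2101249) = (4307559425,403439904)
n=4: (4307559425,403439904)∘(1025,96) = (1025·4307559425+114·96·403439904, 1025·403439904+96·4307559425) = (8830494720001,827051606400)
n=5: (8830494720001,827051606400)∘(1025,96) = (1025·8830494720001+114·96·827051606400, 1025·827051606400+96·8830494720001) = (18102509868442625,1695455389680096)

1025 96
2101249 196800
4307559425 403439904
8830494720001 827051606400
18102509868442625 1695455389680096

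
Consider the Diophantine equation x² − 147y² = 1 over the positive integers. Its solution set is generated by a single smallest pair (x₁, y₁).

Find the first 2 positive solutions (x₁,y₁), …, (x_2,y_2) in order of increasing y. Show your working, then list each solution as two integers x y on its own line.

√147 → a₀=12, period (8,24); ℓ=2 even so k=1
i=0: a=12 ⇒ p=12, q=1
i=1: a=8 ⇒ p=97, q=8
fundamental: x₁=97, y₁=8  (since 9409 − 147·64 = 1)
n=2: (97,8)∘(97,8) = (97·97+147·8·8, 97·8+8·97) = (18817,1552)

97 8
18817 1552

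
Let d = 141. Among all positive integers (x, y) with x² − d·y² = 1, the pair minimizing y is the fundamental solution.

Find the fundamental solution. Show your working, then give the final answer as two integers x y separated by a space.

95 8

d=141: √d = [11; 1,6,1,22] (ℓ=4, even), read p_3/q_3
a_0=11:  p_0=11·1+0=11,  q_0=11·0+1=1
…
a_2=6:  p_2=6·12+11=83,  q_2=6·1+1=7
a_3=1:  p_3=1·83+12=95,  q_3=1·7+1=8
fundamental: x₁=95, y₁=8  (since 9025 − 141·64 = 1)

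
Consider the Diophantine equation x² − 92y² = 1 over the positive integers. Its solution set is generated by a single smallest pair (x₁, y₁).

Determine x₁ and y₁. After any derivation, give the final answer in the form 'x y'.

d=92: √d = [9; 1,1,2,4,2,1,1,18] (ℓ=8, even), read p_7/q_7
i=0: a=9 ⇒ p=9, q=1
i=1: a=1 ⇒ p=10, q=1
i=2: a=1 ⇒ p=19, q=2
…
i=5: a=2 ⇒ p=470, q=49
i=6: a=1 ⇒ p=681, q=71
i=7: a=1 ⇒ p=1151, q=120
→ (1151, 120).  Check: 1151²=1324801, 92·120²=1324800, difference 1.

1151 120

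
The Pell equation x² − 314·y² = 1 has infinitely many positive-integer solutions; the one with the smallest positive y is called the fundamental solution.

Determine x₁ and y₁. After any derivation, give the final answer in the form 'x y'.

√314 = [17; 1,2,1,1,2,1,34, …], period ℓ=7 (odd) → k=13
a_0=17:  p_0=17·1+0=17,  q_0=17·0+1=1
a_1=1:  p_1=1·17+1=18,  q_1=1·1+0=1
a_2=2:  p_2=2·18+17=53,  q_2=2·1+1=3
a_3=1:  p_3=1·53+18=71,  q_3=1·3+1=4
a_4=1:  p_4=1·71+53=124,  q_4=1·4+3=7
a_5=2:  p_5=2·124+71=319,  q_5=2·7+4=18
a_6=1:  p_6=1·319+124=443,  q_6=1·18+7=25
a_7=34:  p_7=34·443+319=15381,  q_7=34·25+18=868
…
a_9=2:  p_9=2·15824+15381=47029,  q_9=2·893+868=2654
a_10=1:  p_10=1·47029+15824=62853,  q_10=1·2654+893=3547
a_11=1:  p_11=1·62853+47029=109882,  q_11=1·3547+2654=6201
a_12=2:  p_12=2·109882+62853=282617,  q_12=2·6201+3547=15949
a_13=1:  p_13=1·282617+109882=392499,  q_13=1·15949+6201=22150
fundamental: x₁=392499, y₁=22150  (since 154055465001 − 314·490622500 = 1)

392499 22150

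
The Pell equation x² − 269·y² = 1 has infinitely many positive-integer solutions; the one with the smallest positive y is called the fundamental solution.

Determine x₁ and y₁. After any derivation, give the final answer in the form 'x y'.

13449 820

√269 = [16; 2,2,32, …], period ℓ=3 (odd) → k=5
step 0: (16, 1)  from 16·(1,0) + (0,1)
step 1: (33, 2)  from 2·(16,1) + (1,0)
…
step 3: (2657, 162)  from 32·(82,5) + (33,2)
step 4: (5396, 329)  from 2·(2657,162) + (82,5)
step 5: (13449, 820)  from 2·(5396,329) + (2657,162)
→ (13449, 820).  Check: 13449²=180875601, 269·820²=180875600, difference 1.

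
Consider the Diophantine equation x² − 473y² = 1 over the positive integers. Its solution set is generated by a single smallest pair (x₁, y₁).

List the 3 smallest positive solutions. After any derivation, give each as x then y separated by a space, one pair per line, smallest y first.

87 4
15137 696
2633751 121100

√473 = [21; 1,2,1,42, …], period ℓ=4 (even) → k=3
step 0: (21, 1)  from 21·(1,0) + (0,1)
step 1: (22, 1)  from 1·(21,1) + (1,0)
step 2: (65, 3)  from 2·(22,1) + (21,1)
step 3: (87, 4)  from 1·(65,3) + (22,1)
(x₁, y₁) = (87, 4);  87² − 473·4² = 1 ✓
k=2:  x_2 = 87·87+473·4·4 = 15137,  y_2 = 87·4+4·87 = 696
k=3:  x_3 = 87·15137+473·4·696 = 2633751,  y_3 = 87·696+4·15137 = 121100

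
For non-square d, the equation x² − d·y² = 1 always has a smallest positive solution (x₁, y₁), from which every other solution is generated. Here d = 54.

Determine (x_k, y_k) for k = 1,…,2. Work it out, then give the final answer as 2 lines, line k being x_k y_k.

485 66
470449 64020

d=54: √d = [7; 2,1,6,1,2,14] (ℓ=6, even), read p_5/q_5
i=0: a=7 ⇒ p=7, q=1
…
i=3: a=6 ⇒ p=147, q=20
i=4: a=1 ⇒ p=169, q=23
i=5: a=2 ⇒ p=485, q=66
fundamental: x₁=485, y₁=66  (since 235225 − 54·4356 = 1)
(485+66√54)^2 = 470449 + 64020√54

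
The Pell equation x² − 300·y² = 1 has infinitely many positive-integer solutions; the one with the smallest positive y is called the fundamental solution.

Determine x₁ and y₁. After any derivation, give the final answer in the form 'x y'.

d=300: √d = [17; 3,8,3,34] (ℓ=4, even), read p_3/q_3
i=0: a=17 ⇒ p=17, q=1
…
i=2: a=8 ⇒ p=433, q=25
i=3: a=3 ⇒ p=1351, q=78
→ (1351, 78).  Check: 1351²=1825201, 300·78²=1825200, difference 1.

1351 78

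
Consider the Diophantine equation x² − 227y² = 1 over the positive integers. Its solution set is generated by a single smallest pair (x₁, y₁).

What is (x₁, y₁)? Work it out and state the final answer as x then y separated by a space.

√227 = [15; 15,30, …], period ℓ=2 (even) → k=1
i=0: a=15 ⇒ p=15, q=1
i=1: a=15 ⇒ p=226, q=15
→ (226, 15).  Check: 226²=51076, 227·15²=51075, difference 1.

226 15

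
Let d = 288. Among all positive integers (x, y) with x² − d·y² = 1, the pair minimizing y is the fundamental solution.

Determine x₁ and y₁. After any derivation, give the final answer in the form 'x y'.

17 1

d=288: √d = [16; 1,32] (ℓ=2, even), read p_1/q_1
i=0: a=16 ⇒ p=16, q=1
i=1: a=1 ⇒ p=17, q=1
fundamental: x₁=17, y₁=1  (since 289 − 288·1 = 1)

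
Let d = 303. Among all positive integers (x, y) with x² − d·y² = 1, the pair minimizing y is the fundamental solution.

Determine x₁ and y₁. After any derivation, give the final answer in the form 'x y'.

d=303: √d = [17; 2,2,5,2,2,34] (ℓ=6, even), read p_5/q_5
i=0: a=17 ⇒ p=17, q=1
…
i=2: a=2 ⇒ p=87, q=5
…
i=4: a=2 ⇒ p=1027, q=59
i=5: a=2 ⇒ p=2524, q=145
(x₁, y₁) = (2524, 145);  2524² − 303·145² = 1 ✓

2524 145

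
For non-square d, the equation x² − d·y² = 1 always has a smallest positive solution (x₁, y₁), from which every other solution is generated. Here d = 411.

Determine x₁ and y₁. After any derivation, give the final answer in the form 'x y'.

√411 → a₀=20, period (3,1,1,1,19,1,1,1,3,40); ℓ=10 even so k=9
step 0: (20, 1)  from 20·(1,0) + (0,1)
step 1: (61, 3)  from 3·(20,1) + (1,0)
…
step 3: (142, 7)  from 1·(81,4) + (61,3)
…
step 5: (4379, 216)  from 19·(223,11) + (142,7)
…
step 8: (13583, 670)  from 1·(8981,443) + (4602,227)
step 9: (49730, 2453)  from 3·(13583,670) + (8981,443)
fundamental: x₁=49730, y₁=2453  (since 2473072900 − 411·6017209 = 1)

49730 2453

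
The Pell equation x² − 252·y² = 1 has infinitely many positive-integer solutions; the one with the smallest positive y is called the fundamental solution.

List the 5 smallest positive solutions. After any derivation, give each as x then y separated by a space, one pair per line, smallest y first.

127 8
32257 2032
8193151 516120
2081028097 131092448
528572943487 33296965672

d=252: √d = [15; 1,6,1,30] (ℓ=4, even), read p_3/q_3
a_0=15:  p_0=15·1+0=15,  q_0=15·0+1=1
a_1=1:  p_1=1·15+1=16,  q_1=1·1+0=1
a_2=6:  p_2=6·16+15=111,  q_2=6·1+1=7
a_3=1:  p_3=1·111+16=127,  q_3=1·7+1=8
(x₁, y₁) = (127, 8);  127² − 252·8² = 1 ✓
k=2:  x_2 = 127·127+252·8·8 = 32257,  y_2 = 127·8+8·127 = 2032
k=3:  x_3 = 127·32257+252·8·2032 = 8193151,  y_3 = 127·2032+8·32257 = 516120
k=4:  x_4 = 127·8193151+252·8·516120 = 2081028097,  y_4 = 127·516120+8·8193151 = 131092448
k=5:  x_5 = 127·2081028097+252·8·131092448 = 528572943487,  y_5 = 127·131092448+8·2081028097 = 33296965672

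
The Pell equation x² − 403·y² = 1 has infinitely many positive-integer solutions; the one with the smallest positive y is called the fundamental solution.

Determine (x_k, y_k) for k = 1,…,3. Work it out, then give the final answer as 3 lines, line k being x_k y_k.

√403 → a₀=20, period (13,2,1,3,1,3,1,2,13,40); ℓ=10 even so k=9
i=0: a=20 ⇒ p=20, q=1
i=1: a=13 ⇒ p=261, q=13
…
i=5: a=1 ⇒ p=3754, q=187
…
i=8: a=2 ⇒ p=50147, q=2498
i=9: a=13 ⇒ p=669878, q=33369
fundamental: x₁=669878, y₁=33369  (since 448736534884 − 403·1113490161 = 1)
(x_2, y_2) = (669878·669878 + 403·33369·33369, 669878·33369 + 33369·669878) = (897473069767, 44706317964)
(x_3, y_3) = (669878·897473069767 + 403·33369·44706317964, 669878·44706317964 + 33369·897473069767) = (1202394930058086974, 59895557730143415)

669878 33369
897473069767 44706317964
1202394930058086974 59895557730143415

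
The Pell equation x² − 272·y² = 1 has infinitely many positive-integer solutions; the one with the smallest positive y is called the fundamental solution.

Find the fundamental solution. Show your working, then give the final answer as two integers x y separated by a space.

[16; 2,32] for √272; ℓ=2 ⇒ convergent index 1
i=0: a=16 ⇒ p=16, q=1
i=1: a=2 ⇒ p=33, q=2
→ (33, 2).  Check: 33²=1089, 272·2²=1088, difference 1.

33 2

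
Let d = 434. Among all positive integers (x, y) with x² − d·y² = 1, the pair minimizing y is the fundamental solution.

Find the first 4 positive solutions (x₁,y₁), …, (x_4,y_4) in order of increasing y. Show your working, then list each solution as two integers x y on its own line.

√434 → a₀=20, period (1,4,1,40); ℓ=4 even so k=3
step 0: (20, 1)  from 20·(1,0) + (0,1)
step 1: (21, 1)  from 1·(20,1) + (1,0)
step 2: (104, 5)  from 4·(21,1) + (20,1)
step 3: (125, 6)  from 1·(104,5) + (21,1)
(x₁, y₁) = (125, 6);  125² − 434·6² = 1 ✓
(x_2, y_2) = (125·125 + 434·6·6, 125·6 + 6·125) = (31249, 1500)
(x_3, y_3) = (125·31249 + 434·6·1500, 125·1500 + 6·31249) = (7812125, 374994)
(x_4, y_4) = (125·7812125 + 434·6·374994, 125·374994 + 6·7812125) = (1953000001, 93747000)

125 6
31249 1500
7812125 374994
1953000001 93747000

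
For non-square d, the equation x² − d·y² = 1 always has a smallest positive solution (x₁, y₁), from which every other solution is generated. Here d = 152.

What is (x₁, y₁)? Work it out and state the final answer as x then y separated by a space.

[12; 3,24] for √152; ℓ=2 ⇒ convergent index 1
i=0: a=12 ⇒ p=12, q=1
i=1: a=3 ⇒ p=37, q=3
fundamental: x₁=37, y₁=3  (since 1369 − 152·9 = 1)

37 3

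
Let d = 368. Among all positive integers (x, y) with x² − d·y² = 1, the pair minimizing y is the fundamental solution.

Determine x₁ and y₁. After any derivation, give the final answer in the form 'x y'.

1151 60

d=368: √d = [19; 5,2,5,38] (ℓ=4, even), read p_3/q_3
step 0: (19, 1)  from 19·(1,0) + (0,1)
…
step 2: (211, 11)  from 2·(96,5) + (19,1)
step 3: (1151, 60)  from 5·(211,11) + (96,5)
fundamental: x₁=1151, y₁=60  (since 1324801 − 368·3600 = 1)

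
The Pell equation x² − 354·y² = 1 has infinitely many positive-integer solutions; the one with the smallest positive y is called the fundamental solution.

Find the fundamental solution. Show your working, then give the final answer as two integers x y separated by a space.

d=354: √d = [18; 1,4,2,2,18,2,2,4,1,36] (ℓ=10, even), read p_9/q_9
step 0: (18, 1)  from 18·(1,0) + (0,1)
…
step 2: (94, 5)  from 4·(19,1) + (18,1)
…
step 7: (47771, 2539)  from 2·(19210,1021) + (9351,497)
step 8: (210294, 11177)  from 4·(47771,2539) + (19210,1021)
step 9: (258065, 13716)  from 1·(210294,11177) + (47771,2539)
fundamental: x₁=258065, y₁=13716  (since 66597544225 − 354·188128656 = 1)

258065 13716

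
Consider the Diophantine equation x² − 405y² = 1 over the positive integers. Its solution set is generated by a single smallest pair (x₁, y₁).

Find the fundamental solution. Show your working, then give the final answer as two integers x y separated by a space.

161 8

d=405: √d = [20; 8,40] (ℓ=2, even), read p_1/q_1
i=0: a=20 ⇒ p=20, q=1
i=1: a=8 ⇒ p=161, q=8
(x₁, y₁) = (161, 8);  161² − 405·8² = 1 ✓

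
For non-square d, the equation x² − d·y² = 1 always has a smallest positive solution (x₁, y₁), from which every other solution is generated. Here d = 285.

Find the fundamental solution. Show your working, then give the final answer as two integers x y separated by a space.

d=285: √d = [16; 1,7,2,7,1,32] (ℓ=6, even), read p_5/q_5
a_0=16:  p_0=16·1+0=16,  q_0=16·0+1=1
…
a_2=7:  p_2=7·17+16=135,  q_2=7·1+1=8
…
a_4=7:  p_4=7·287+135=2144,  q_4=7·17+8=127
a_5=1:  p_5=1·2144+287=2431,  q_5=1·127+17=144
(x₁, y₁) = (2431, 144);  2431² − 285·144² = 1 ✓

2431 144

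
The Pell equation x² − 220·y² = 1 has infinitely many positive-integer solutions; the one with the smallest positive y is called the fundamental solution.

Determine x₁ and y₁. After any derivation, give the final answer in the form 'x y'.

89 6

√220 → a₀=14, period (1,4,1,28); ℓ=4 even so k=3
step 0: (14, 1)  from 14·(1,0) + (0,1)
…
step 2: (74, 5)  from 4·(15,1) + (14,1)
step 3: (89, 6)  from 1·(74,5) + (15,1)
(x₁, y₁) = (89, 6);  89² − 220·6² = 1 ✓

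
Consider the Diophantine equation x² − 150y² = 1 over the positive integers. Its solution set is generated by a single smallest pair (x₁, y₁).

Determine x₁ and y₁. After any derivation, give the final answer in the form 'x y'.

49 4

√150 → a₀=12, period (4,24); ℓ=2 even so k=1
k=0  a_k=12  p_k/q_k = 12/1
k=1  a_k=4  p_k/q_k = 49/4
→ (49, 4).  Check: 49²=2401, 150·4²=2400, difference 1.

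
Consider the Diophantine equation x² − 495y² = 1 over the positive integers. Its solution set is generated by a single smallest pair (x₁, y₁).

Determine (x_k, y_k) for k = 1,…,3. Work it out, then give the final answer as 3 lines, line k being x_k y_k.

√495 → a₀=22, period (4,44); ℓ=2 even so k=1
a_0=22:  p_0=22·1+0=22,  q_0=22·0+1=1
a_1=4:  p_1=4·22+1=89,  q_1=4·1+0=4
fundamental: x₁=89, y₁=4  (since 7921 − 495·16 = 1)
(x_2, y_2) = (89·89 + 495·4·4, 89·4 + 4·89) = (15841, 712)
(x_3, y_3) = (89·15841 + 495·4·712, 89·712 + 4·15841) = (2819609, 126732)

89 4
15841 712
2819609 126732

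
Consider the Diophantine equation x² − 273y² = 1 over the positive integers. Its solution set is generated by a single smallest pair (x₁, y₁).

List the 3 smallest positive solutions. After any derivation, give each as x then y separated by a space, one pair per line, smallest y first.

727 44
1057057 63976
1536960151 93021060

√273 = [16; 1,1,10,1,1,32, …], period ℓ=6 (even) → k=5
step 0: (16, 1)  from 16·(1,0) + (0,1)
step 1: (17, 1)  from 1·(16,1) + (1,0)
step 2: (33, 2)  from 1·(17,1) + (16,1)
…
step 4: (380, 23)  from 1·(347,21) + (33,2)
step 5: (727, 44)  from 1·(380,23) + (347,21)
→ (727, 44).  Check: 727²=528529, 273·44²=528528, difference 1.
n=2: (727,44)∘(727,44) = (727·727+273·44·44, 727·44+44·727) = (1057057,63976)
n=3: (1057057,63976)∘(727,44) = (727·1057057+273·44·63976, 727·63976+44·1057057) = (1536960151,93021060)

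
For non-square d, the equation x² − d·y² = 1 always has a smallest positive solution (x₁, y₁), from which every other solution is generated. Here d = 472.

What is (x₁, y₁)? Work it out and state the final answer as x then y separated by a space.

306917 14127

d=472: √d = [21; 1,2,1,1,1,…,2,1,42] (ℓ=14, even), read p_13/q_13
i=0: a=21 ⇒ p=21, q=1
…
i=4: a=1 ⇒ p=152, q=7
i=5: a=1 ⇒ p=239, q=11
i=6: a=4 ⇒ p=1108, q=51
…
i=11: a=1 ⇒ p=84230, q=3877
i=12: a=2 ⇒ p=222687, q=10250
i=13: a=1 ⇒ p=306917, q=14127
(x₁, y₁) = (306917, 14127);  306917² − 472·14127² = 1 ✓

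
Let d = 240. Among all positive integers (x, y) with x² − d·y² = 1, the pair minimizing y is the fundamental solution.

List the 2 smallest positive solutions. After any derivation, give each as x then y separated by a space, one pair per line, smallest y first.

31 2
1921 124

√240 = [15; 2,30, …], period ℓ=2 (even) → k=1
step 0: (15, 1)  from 15·(1,0) + (0,1)
step 1: (31, 2)  from 2·(15,1) + (1,0)
(x₁, y₁) = (31, 2);  31² − 240·2² = 1 ✓
(31+2√240)^2 = 1921 + 124√240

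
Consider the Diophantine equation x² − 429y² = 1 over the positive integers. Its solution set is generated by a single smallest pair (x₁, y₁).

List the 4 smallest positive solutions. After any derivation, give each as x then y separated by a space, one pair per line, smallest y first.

√429 → a₀=20, period (1,2,2,9,1,12,1,9,2,2,1,40); ℓ=12 even so k=11
a_0=20:  p_0=20·1+0=20,  q_0=20·0+1=1
a_1=1:  p_1=1·20+1=21,  q_1=1·1+0=1
…
a_3=2:  p_3=2·62+21=145,  q_3=2·3+1=7
…
a_7=1:  p_7=1·19511+1512=21023,  q_7=1·942+73=1015
a_8=9:  p_8=9·21023+19511=208718,  q_8=9·1015+942=10077
…
a_10=2:  p_10=2·438459+208718=1085636,  q_10=2·21169+10077=52415
a_11=1:  p_11=1·1085636+438459=1524095,  q_11=1·52415+21169=73584
→ (1524095, 73584).  Check: 1524095²=2322865569025, 429·73584²=2322865569024, difference 1.
k=2:  x_2 = 1524095·1524095+429·73584·73584 = 4645731138049,  y_2 = 1524095·73584+73584·1524095 = 224298012960
k=3:  x_3 = 1524095·4645731138049+429·73584·224298012960 = 14161071197688057215,  y_3 = 1524095·224298012960+73584·4645731138049 = 683702960124468816
k=4:  x_4 = 1524095·14161071197688057215+429·73584·683702960124468816 = 43165635614076113391052801,  y_4 = 1524095·683702960124468816+73584·14161071197688057215 = 2084056526021580302230080

1524095 73584
4645731138049 224298012960
14161071197688057215 683702960124468816
43165635614076113391052801 2084056526021580302230080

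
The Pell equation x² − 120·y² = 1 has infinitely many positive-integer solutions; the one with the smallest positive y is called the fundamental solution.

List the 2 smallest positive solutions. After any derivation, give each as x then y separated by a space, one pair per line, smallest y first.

11 1
241 22

[10; 1,20] for √120; ℓ=2 ⇒ convergent index 1
k=0  a_k=10  p_k/q_k = 10/1
k=1  a_k=1  p_k/q_k = 11/1
(x₁, y₁) = (11, 1);  11² − 120·1² = 1 ✓
(x_2, y_2) = (11·11 + 120·1·1, 11·1 + 1·11) = (241, 22)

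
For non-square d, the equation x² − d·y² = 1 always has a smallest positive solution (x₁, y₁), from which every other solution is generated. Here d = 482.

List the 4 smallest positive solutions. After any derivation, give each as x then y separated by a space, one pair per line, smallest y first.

483 22
466577 21252
450712899 20529410
435388193857 19831388808

[21; 1,20,1,42] for √482; ℓ=4 ⇒ convergent index 3
k=0  a_k=21  p_k/q_k = 21/1
…
k=2  a_k=20  p_k/q_k = 461/21
k=3  a_k=1  p_k/q_k = 483/22
fundamental: x₁=483, y₁=22  (since 233289 − 482·484 = 1)
k=2:  x_2 = 483·483+482·22·22 = 466577,  y_2 = 483·22+22·483 = 21252
k=3:  x_3 = 483·466577+482·22·21252 = 450712899,  y_3 = 483·21252+22·466577 = 20529410
k=4:  x_4 = 483·450712899+482·22·20529410 = 435388193857,  y_4 = 483·20529410+22·450712899 = 19831388808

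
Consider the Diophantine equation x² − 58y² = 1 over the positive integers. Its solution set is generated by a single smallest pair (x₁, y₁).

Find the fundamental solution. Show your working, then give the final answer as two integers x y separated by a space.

19603 2574

√58 → a₀=7, period (1,1,1,1,1,1,14); ℓ=7 odd so k=13
i=0: a=7 ⇒ p=7, q=1
…
i=3: a=1 ⇒ p=23, q=3
…
i=5: a=1 ⇒ p=61, q=8
…
i=7: a=14 ⇒ p=1447, q=190
i=8: a=1 ⇒ p=1546, q=203
i=9: a=1 ⇒ p=2993, q=393
i=10: a=1 ⇒ p=4539, q=596
i=11: a=1 ⇒ p=7532, q=989
i=12: a=1 ⇒ p=12071, q=1585
i=13: a=1 ⇒ p=19603, q=2574
fundamental: x₁=19603, y₁=2574  (since 384277609 − 58·6625476 = 1)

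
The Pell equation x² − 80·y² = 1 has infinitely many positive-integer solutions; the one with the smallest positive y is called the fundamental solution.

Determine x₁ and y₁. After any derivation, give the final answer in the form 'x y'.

√80 = [8; 1,16, …], period ℓ=2 (even) → k=1
step 0: (8, 1)  from 8·(1,0) + (0,1)
step 1: (9, 1)  from 1·(8,1) + (1,0)
(x₁, y₁) = (9, 1);  9² − 80·1² = 1 ✓

9 1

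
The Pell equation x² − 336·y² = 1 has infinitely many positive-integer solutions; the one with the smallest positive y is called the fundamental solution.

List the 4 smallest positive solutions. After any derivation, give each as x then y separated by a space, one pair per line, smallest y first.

55 3
6049 330
665335 36297
73180801 3992340

√336 = [18; 3,36, …], period ℓ=2 (even) → k=1
step 0: (18, 1)  from 18·(1,0) + (0,1)
step 1: (55, 3)  from 3·(18,1) + (1,0)
→ (55, 3).  Check: 55²=3025, 336·3²=3024, difference 1.
(55+3√336)^2 = 6049 + 330√336
(55+3√336)^3 = 665335 + 36297√336
(55+3√336)^4 = 73180801 + 3992340√336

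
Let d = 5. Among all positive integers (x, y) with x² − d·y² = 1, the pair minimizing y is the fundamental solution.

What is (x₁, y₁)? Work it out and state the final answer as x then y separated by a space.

9 4

√5 → a₀=2, period (4); ℓ=1 odd so k=1
step 0: (2, 1)  from 2·(1,0) + (0,1)
step 1: (9, 4)  from 4·(2,1) + (1,0)
→ (9, 4).  Check: 9²=81, 5·4²=80, difference 1.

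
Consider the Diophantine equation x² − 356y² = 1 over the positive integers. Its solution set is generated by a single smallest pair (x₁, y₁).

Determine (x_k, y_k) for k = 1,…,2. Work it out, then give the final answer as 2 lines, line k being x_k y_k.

500001 26500
500002000001 26500053000

√356 → a₀=18, period (1,6,1,1,2,…,6,1,36); ℓ=14 even so k=13
i=0: a=18 ⇒ p=18, q=1
…
i=3: a=1 ⇒ p=151, q=8
i=4: a=1 ⇒ p=283, q=15
i=5: a=2 ⇒ p=717, q=38
i=6: a=1 ⇒ p=1000, q=53
…
i=9: a=2 ⇒ p=28151, q=1492
i=10: a=1 ⇒ p=37868, q=2007
i=11: a=1 ⇒ p=66019, q=3499
i=12: a=6 ⇒ p=433982, q=23001
i=13: a=1 ⇒ p=500001, q=26500
(x₁, y₁) = (500001, 26500);  500001² − 356·26500² = 1 ✓
(x_2, y_2) = (500001·500001 + 356·26500·26500, 500001·26500 + 26500·500001) = (500002000001, 26500053000)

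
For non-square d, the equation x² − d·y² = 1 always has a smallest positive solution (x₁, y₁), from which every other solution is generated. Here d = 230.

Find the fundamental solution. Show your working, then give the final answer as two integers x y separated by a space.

91 6

√230 → a₀=15, period (6,30); ℓ=2 even so k=1
step 0: (15, 1)  from 15·(1,0) + (0,1)
step 1: (91, 6)  from 6·(15,1) + (1,0)
(x₁, y₁) = (91, 6);  91² − 230·6² = 1 ✓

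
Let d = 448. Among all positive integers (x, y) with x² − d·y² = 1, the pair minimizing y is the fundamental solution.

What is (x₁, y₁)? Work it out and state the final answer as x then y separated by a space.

127 6

√448 → a₀=21, period (6,42); ℓ=2 even so k=1
step 0: (21, 1)  from 21·(1,0) + (0,1)
step 1: (127, 6)  from 6·(21,1) + (1,0)
→ (127, 6).  Check: 127²=16129, 448·6²=16128, difference 1.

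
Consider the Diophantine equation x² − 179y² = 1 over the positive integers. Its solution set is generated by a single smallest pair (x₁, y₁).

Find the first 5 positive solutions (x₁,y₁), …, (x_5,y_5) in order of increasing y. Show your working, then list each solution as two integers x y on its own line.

√179 = [13; 2,1,1,1,3,…,1,2,26, …], period ℓ=14 (even) → k=13
step 0: (13, 1)  from 13·(1,0) + (0,1)
…
step 4: (107, 8)  from 1·(67,5) + (40,3)
…
step 8: (137042, 10243)  from 5·(26999,2018) + (2047,153)
step 9: (438125, 32747)  from 3·(137042,10243) + (26999,2018)
step 10: (575167, 42990)  from 1·(438125,32747) + (137042,10243)
step 11: (1013292, 75737)  from 1·(575167,42990) + (438125,32747)
step 12: (1588459, 118727)  from 1·(1013292,75737) + (575167,42990)
step 13: (4190210, 313191)  from 2·(1588459,118727) + (1013292,75737)
fundamental: x₁=4190210, y₁=313191  (since 17557859844100 − 179·98088602481 = 1)
(4190210+313191√179)^2 = 35115719688199 + 2624672120220√179
(4190210+313191√179)^3 = 294284479589372473370 + 21995854729733779209√179
(4190210+313191√179)^4 = 2466227538440333747559727201 + 184334500894152933286567560√179
(4190210+313191√179)^5 = 20668022587695847460244899657331050 + 1544800537983355129318686777395991√179

4190210 313191
35115719688199 2624672120220
294284479589372473370 21995854729733779209
2466227538440333747559727201 184334500894152933286567560
20668022587695847460244899657331050 1544800537983355129318686777395991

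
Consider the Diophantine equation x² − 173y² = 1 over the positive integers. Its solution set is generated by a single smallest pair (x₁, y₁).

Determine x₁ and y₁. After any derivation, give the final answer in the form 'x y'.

[13; 6,1,1,6,26] for √173; ℓ=5 ⇒ convergent index 9
i=0: a=13 ⇒ p=13, q=1
i=1: a=6 ⇒ p=79, q=6
i=2: a=1 ⇒ p=92, q=7
…
i=4: a=6 ⇒ p=1118, q=85
i=5: a=26 ⇒ p=29239, q=2223
…
i=7: a=1 ⇒ p=205791, q=15646
i=8: a=1 ⇒ p=382343, q=29069
i=9: a=6 ⇒ p=2499849, q=190060
(x₁, y₁) = (2499849, 190060);  2499849² − 173·190060² = 1 ✓

2499849 190060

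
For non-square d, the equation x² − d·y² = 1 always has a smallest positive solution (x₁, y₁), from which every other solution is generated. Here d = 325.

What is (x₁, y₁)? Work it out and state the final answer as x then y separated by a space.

[18; 36] for √325; ℓ=1 ⇒ convergent index 1
step 0: (18, 1)  from 18·(1,0) + (0,1)
step 1: (649, 36)  from 36·(18,1) + (1,0)
fundamental: x₁=649, y₁=36  (since 421201 − 325·1296 = 1)

649 36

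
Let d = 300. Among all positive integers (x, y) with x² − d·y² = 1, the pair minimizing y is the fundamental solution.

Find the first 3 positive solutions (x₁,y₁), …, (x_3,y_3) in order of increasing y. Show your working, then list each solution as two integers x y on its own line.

√300 = [17; 3,8,3,34, …], period ℓ=4 (even) → k=3
step 0: (17, 1)  from 17·(1,0) + (0,1)
step 1: (52, 3)  from 3·(17,1) + (1,0)
step 2: (433, 25)  from 8·(52,3) + (17,1)
step 3: (1351, 78)  from 3·(433,25) + (52,3)
(x₁, y₁) = (1351, 78);  1351² − 300·78² = 1 ✓
k=2:  x_2 = 1351·1351+300·78·78 = 3650401,  y_2 = 1351·78+78·1351 = 210756
k=3:  x_3 = 1351·3650401+300·78·210756 = 9863382151,  y_3 = 1351·210756+78·3650401 = 569462634

1351 78
3650401 210756
9863382151 569462634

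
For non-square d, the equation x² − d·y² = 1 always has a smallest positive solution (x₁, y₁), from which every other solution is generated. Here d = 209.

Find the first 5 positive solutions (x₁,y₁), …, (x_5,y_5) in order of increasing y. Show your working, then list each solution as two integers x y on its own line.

√209 → a₀=14, period (2,5,3,2,3,5,2,28); ℓ=8 even so k=7
a_0=14:  p_0=14·1+0=14,  q_0=14·0+1=1
…
a_4=2:  p_4=2·506+159=1171,  q_4=2·35+11=81
a_5=3:  p_5=3·1171+506=4019,  q_5=3·81+35=278
a_6=5:  p_6=5·4019+1171=21266,  q_6=5·278+81=1471
a_7=2:  p_7=2·21266+4019=46551,  q_7=2·1471+278=3220
→ (46551, 3220).  Check: 46551²=2166995601, 209·3220²=2166995600, difference 1.
n=2: (46551,3220)∘(46551,3220) = (46551·46551+209·3220·3220, 46551·3220+3220·46551) = (4333991201,299788440)
n=3: (4333991201,299788440)∘(46551,3220) = (46551·4333991201+209·3220·299788440, 46551·299788440+3220·4333991201) = (403503248748951,27910903337660)
n=4: (403503248748951,27910903337660)∘(46551,3220) = (46551·403503248748951+209·3220·27910903337660, 46551·27910903337660+3220·403503248748951) = (37566959460690844801,2598560922243032880)
n=5: (37566959460690844801,2598560922243032880)∘(46551,3220) = (46551·37566959460690844801+209·3220·2598560922243032880, 46551·2598560922243032880+3220·37566959460690844801) = (3497559059305735783913751,241931218954759943856100)

46551 3220
4333991201 299788440
403503248748951 27910903337660
37566959460690844801 2598560922243032880
3497559059305735783913751 241931218954759943856100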